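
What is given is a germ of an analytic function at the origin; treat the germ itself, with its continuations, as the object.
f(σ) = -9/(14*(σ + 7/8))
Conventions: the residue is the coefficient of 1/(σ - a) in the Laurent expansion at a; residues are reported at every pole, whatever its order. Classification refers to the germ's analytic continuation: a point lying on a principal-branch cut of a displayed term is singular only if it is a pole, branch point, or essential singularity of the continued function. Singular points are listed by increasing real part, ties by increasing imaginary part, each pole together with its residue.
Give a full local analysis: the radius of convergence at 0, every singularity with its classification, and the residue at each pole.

Radius of convergence at 0: 7/8.
At -7/8: a pole of order 1; residue -9/14.

Denominator factor (σ + 7/8): pole of order 1 at -7/8, modulus 7/8.
The radius of convergence is the smallest modulus among the singular points: 7/8.
At the order-1 pole -7/8 set g(σ) = (σ - (-7/8))*f(σ) = -9/14.
Simple pole: residue = g(a) at a = -7/8, which is -9/14.


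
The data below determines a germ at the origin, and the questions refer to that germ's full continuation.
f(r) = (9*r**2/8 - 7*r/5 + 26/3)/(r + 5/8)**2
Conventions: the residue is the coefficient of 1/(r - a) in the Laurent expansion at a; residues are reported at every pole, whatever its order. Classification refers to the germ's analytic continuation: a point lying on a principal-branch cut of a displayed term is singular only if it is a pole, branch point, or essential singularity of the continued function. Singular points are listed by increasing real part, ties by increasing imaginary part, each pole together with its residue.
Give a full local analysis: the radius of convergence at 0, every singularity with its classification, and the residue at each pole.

Radius of convergence at 0: 5/8.
At -5/8: a pole of order 2; residue -449/160.

Denominator factor (r + 5/8)^2: pole of order 2 at -5/8, modulus 5/8.
The radius of convergence is the smallest modulus among the singular points: 5/8.
At the order-2 pole -5/8 set g(r) = (r - (-5/8))^2*f(r) = 9*r**2/8 - 7*r/5 + 26/3.
Order-2 pole: residue = g'(a); g'(-5/8) = -449/160, so the residue is -449/160.


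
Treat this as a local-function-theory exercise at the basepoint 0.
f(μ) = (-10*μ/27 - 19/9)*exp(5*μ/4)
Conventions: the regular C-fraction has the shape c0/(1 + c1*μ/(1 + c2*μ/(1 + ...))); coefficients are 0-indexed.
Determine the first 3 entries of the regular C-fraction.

Taylor coefficients (expand at 0): a_0 = -19/9, a_1 = -325/108, a_2 = -1825/864.
c0 = a_0 = -19/9. Peel one level at a time: if S = 1 + c*μ/S' with S'(0) = 1, then c is the μ-coefficient of S and S' = c*μ/(S - 1).
S_1 = c0/f = 1 + (-325/228)*μ + (107225/103968)*μ^2 + ...; c1 = -325/228.
S_2 = c1*μ/(S_1 - 1) = 1 + (4289/5928)*μ + ...; c2 = 4289/5928.

The regular C-fraction coefficients are [-19/9, -325/228, 4289/5928].


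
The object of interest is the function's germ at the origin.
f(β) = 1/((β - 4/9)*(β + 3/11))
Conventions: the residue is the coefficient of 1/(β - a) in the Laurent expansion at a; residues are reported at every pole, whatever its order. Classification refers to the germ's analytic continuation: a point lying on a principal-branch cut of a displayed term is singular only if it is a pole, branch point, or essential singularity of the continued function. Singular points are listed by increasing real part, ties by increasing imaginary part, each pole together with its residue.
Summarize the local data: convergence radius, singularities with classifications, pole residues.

Radius of convergence at 0: 3/11.
At -3/11: a pole of order 1; residue -99/71.
At 4/9: a pole of order 1; residue 99/71.

Denominator factor (β - 4/9): pole of order 1 at 4/9, modulus 4/9.
Denominator factor (β + 3/11): pole of order 1 at -3/11, modulus 3/11.
The radius of convergence is the smallest modulus among the singular points: 3/11.
At the order-1 pole -3/11 set g(β) = (β - (-3/11))*f(β) = 1/(β - 4/9).
Simple pole: residue = g(a) at a = -3/11, which is -99/71.
At the order-1 pole 4/9 set g(β) = (β - (4/9))*f(β) = 1/(β + 3/11).
Simple pole: residue = g(a) at a = 4/9, which is 99/71.
List the singular points by increasing real part (a conjugate pair: the negative imaginary part first).


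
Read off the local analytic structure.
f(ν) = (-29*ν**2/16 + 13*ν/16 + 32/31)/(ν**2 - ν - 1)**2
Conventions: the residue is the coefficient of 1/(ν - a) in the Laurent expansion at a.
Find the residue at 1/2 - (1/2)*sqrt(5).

The factor ν**2 - ν - 1 splits as (ν - a)(ν - a') with a = 1/2 - (1/2)*sqrt(5), a' = 1/2 + (1/2)*sqrt(5). At the order-2 pole a set g(ν) = (ν - a)^2*f(ν) = [-29*ν**2/16 + 13*ν/16 + 32/31] / (ν - a')^2.
Order-2 pole: residue = g'(a); g'(1/2 - (1/2)*sqrt(5)) = (129/496)*sqrt(5), so the residue is (129/496)*sqrt(5).

The residue is (129/496)*sqrt(5).


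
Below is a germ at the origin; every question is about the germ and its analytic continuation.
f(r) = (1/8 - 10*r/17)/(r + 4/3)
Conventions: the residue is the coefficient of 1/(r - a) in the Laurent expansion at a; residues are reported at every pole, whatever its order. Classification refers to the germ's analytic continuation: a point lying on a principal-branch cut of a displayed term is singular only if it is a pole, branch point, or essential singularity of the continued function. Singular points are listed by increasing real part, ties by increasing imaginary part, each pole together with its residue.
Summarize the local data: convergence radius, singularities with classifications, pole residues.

Denominator factor (r + 4/3): pole of order 1 at -4/3, modulus 4/3.
The radius of convergence is the smallest modulus among the singular points: 4/3.
At the order-1 pole -4/3 set g(r) = (r - (-4/3))*f(r) = 1/8 - 10*r/17.
Simple pole: residue = g(a) at a = -4/3, which is 371/408.

Radius of convergence at 0: 4/3.
At -4/3: a pole of order 1; residue 371/408.


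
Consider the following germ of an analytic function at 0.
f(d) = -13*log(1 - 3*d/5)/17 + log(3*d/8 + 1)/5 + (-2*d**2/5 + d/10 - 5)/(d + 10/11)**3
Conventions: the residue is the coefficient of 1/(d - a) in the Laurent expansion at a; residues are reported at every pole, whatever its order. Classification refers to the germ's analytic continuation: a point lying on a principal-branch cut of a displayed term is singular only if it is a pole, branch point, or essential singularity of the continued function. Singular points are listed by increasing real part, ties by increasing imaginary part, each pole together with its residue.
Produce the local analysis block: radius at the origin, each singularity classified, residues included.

Denominator factor (d + 10/11)^3: pole of order 3 at -10/11, modulus 10/11.
Branch term (-13/17)*log(1 - d/(5/3)): its argument vanishes at d = 5/3, a logarithmic branch point, modulus 5/3.
Branch term (1/5)*log(1 - d/(-8/3)): its argument vanishes at d = -8/3, a logarithmic branch point, modulus 8/3.
The radius of convergence is the smallest modulus among the singular points: 10/11.
The branch terms are analytic at -10/11 and contribute nothing to the residue; only the rational part matters.
At the order-3 pole -10/11 set g(d) = (d - (-10/11))^3*(rational part) = -2*d**2/5 + d/10 - 5.
Order-3 pole: residue = g''(a)/2; g''(-10/11) = -4/5, so the residue is -2/5.
List the singular points by increasing real part (a conjugate pair: the negative imaginary part first).

Radius of convergence at 0: 10/11.
At -8/3: a logarithmic branch point.
At -10/11: a pole of order 3; residue -2/5.
At 5/3: a logarithmic branch point.


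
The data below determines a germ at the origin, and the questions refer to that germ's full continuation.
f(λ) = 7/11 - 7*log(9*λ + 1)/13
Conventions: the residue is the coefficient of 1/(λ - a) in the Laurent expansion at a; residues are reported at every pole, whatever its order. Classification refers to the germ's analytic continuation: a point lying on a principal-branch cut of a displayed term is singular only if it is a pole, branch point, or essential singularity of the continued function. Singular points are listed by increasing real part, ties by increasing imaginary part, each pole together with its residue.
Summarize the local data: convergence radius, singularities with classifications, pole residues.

Radius of convergence at 0: 1/9.
At -1/9: a logarithmic branch point.

Branch term (-7/13)*log(1 - λ/(-1/9)): its argument vanishes at λ = -1/9, a logarithmic branch point, modulus 1/9.
The radius of convergence is the smallest modulus among the singular points: 1/9.


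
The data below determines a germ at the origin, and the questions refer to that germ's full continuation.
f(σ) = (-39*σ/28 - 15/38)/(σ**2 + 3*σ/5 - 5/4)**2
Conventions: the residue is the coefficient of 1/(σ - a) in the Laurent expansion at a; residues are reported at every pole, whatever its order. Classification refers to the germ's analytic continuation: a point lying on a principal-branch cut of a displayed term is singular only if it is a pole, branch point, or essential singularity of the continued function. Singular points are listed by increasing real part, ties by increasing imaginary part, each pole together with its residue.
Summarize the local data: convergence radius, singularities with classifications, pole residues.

Denominator factor (σ**2 + 3*σ/5 - 5/4)^2: discriminant 134/25, real irrational roots -3/10 + (1/10)*sqrt(134) and -3/10 - (1/10)*sqrt(134); poles of order 2, moduli -3/10 + (1/10)*sqrt(134) and 3/10 + (1/10)*sqrt(134).
The radius of convergence is the smallest modulus among the singular points: -3/10 + (1/10)*sqrt(134).
The factor σ**2 + 3*σ/5 - 5/4 splits as (σ - a)(σ - a') with a = -3/10 - (1/10)*sqrt(134), a' = -3/10 + (1/10)*sqrt(134). At the order-2 pole a set g(σ) = (σ - a)^2*f(σ) = [-39*σ/28 - 15/38] / (σ - a')^2.
Order-2 pole: residue = g'(a); g'(-3/10 - (1/10)*sqrt(134)) = (3075/9552592)*sqrt(134), so the residue is (3075/9552592)*sqrt(134).
The factor σ**2 + 3*σ/5 - 5/4 splits as (σ - a)(σ - a') with a = -3/10 + (1/10)*sqrt(134), a' = -3/10 - (1/10)*sqrt(134). At the order-2 pole a set g(σ) = (σ - a)^2*f(σ) = [-39*σ/28 - 15/38] / (σ - a')^2.
Order-2 pole: residue = g'(a); g'(-3/10 + (1/10)*sqrt(134)) = -(3075/9552592)*sqrt(134), so the residue is -(3075/9552592)*sqrt(134).
List the singular points by increasing real part (a conjugate pair: the negative imaginary part first).

Radius of convergence at 0: -3/10 + (1/10)*sqrt(134).
At -3/10 - (1/10)*sqrt(134): a pole of order 2; residue (3075/9552592)*sqrt(134).
At -3/10 + (1/10)*sqrt(134): a pole of order 2; residue -(3075/9552592)*sqrt(134).


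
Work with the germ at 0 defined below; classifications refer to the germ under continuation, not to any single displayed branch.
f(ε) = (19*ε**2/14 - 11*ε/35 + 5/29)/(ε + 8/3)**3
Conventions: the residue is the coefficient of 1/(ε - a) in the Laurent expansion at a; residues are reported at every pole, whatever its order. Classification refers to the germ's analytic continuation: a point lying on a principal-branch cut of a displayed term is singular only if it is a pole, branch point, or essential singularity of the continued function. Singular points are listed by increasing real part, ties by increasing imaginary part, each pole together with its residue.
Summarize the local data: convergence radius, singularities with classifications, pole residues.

Denominator factor (ε + 8/3)^3: pole of order 3 at -8/3, modulus 8/3.
The radius of convergence is the smallest modulus among the singular points: 8/3.
At the order-3 pole -8/3 set g(ε) = (ε - (-8/3))^3*f(ε) = 19*ε**2/14 - 11*ε/35 + 5/29.
Order-3 pole: residue = g''(a)/2; g''(-8/3) = 19/7, so the residue is 19/14.

Radius of convergence at 0: 8/3.
At -8/3: a pole of order 3; residue 19/14.


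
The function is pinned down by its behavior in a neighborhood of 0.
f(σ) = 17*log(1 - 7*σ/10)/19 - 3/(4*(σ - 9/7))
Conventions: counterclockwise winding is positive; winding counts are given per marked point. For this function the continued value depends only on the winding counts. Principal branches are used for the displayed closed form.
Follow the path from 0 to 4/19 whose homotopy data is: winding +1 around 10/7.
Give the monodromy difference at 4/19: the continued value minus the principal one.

The rational part is single-valued and drops out of the difference; each branch term changes only by its own monodromy.
(17/19)*log(1 - σ/(10/7)): each positive loop around 10/7 adds 2*pi*i to the log, so winding +1 contributes (17/19)*(1)*2*pi*i = (34/19)*pi*i.
Summing the contributions at σ = 4/19 gives (34/19)*pi*i.

Continued minus principal equals (34/19)*pi*i.


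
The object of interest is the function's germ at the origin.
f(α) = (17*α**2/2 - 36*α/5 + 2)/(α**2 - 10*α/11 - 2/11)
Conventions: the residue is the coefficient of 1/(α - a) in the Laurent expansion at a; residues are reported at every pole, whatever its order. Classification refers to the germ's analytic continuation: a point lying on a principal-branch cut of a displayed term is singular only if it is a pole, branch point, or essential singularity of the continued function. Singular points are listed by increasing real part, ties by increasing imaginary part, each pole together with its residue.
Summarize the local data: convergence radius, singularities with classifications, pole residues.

Denominator factor (α**2 - 10*α/11 - 2/11): discriminant 188/121, real irrational roots 5/11 + (1/11)*sqrt(47) and 5/11 - (1/11)*sqrt(47); poles of order 1, moduli 5/11 + (1/11)*sqrt(47) and -5/11 + (1/11)*sqrt(47).
The radius of convergence is the smallest modulus among the singular points: -5/11 + (1/11)*sqrt(47).
The factor α**2 - 10*α/11 - 2/11 splits as (α - a)(α - a') with a = 5/11 - (1/11)*sqrt(47), a' = 5/11 + (1/11)*sqrt(47). At the order-1 pole a set g(α) = (α - a)*f(α) = [17*α**2/2 - 36*α/5 + 2] / (α - a').
Simple pole: residue = g(a) at a = 5/11 - (1/11)*sqrt(47), which is 29/110 - (229/517)*sqrt(47).
The factor α**2 - 10*α/11 - 2/11 splits as (α - a)(α - a') with a = 5/11 + (1/11)*sqrt(47), a' = 5/11 - (1/11)*sqrt(47). At the order-1 pole a set g(α) = (α - a)*f(α) = [17*α**2/2 - 36*α/5 + 2] / (α - a').
Simple pole: residue = g(a) at a = 5/11 + (1/11)*sqrt(47), which is 29/110 + (229/517)*sqrt(47).
List the singular points by increasing real part (a conjugate pair: the negative imaginary part first).

Radius of convergence at 0: -5/11 + (1/11)*sqrt(47).
At 5/11 - (1/11)*sqrt(47): a pole of order 1; residue 29/110 - (229/517)*sqrt(47).
At 5/11 + (1/11)*sqrt(47): a pole of order 1; residue 29/110 + (229/517)*sqrt(47).


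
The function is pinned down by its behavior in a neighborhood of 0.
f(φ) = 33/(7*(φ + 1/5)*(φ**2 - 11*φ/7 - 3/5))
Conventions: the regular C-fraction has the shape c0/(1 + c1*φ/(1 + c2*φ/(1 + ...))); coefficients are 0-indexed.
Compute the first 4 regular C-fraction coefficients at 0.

The regular C-fraction coefficients are [-275/7, 160/21, -3/2, 107/48].

Taylor coefficients (expand at 0): a_0 = -275/7, a_1 = 44000/147, a_2 = -5654000/3087, a_3 = 661656875/64827.
c0 = a_0 = -275/7. Peel one level at a time: if S = 1 + c*φ/S' with S'(0) = 1, then c is the φ-coefficient of S and S' = c*φ/(S - 1).
S_1 = c0/f = 1 + (160/21)*φ + (80/7)*φ^2 + ...; c1 = 160/21.
S_2 = c1*φ/(S_1 - 1) = 1 + (-3/2)*φ + (107/32)*φ^2 + ...; c2 = -3/2.
S_3 = c2*φ/(S_2 - 1) = 1 + (107/48)*φ + ...; c3 = 107/48.


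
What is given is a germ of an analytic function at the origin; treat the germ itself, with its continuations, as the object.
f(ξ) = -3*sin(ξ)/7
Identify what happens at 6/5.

The point is a regular point.

There is no denominator, hence no pole anywhere.
The factor sin(ξ) is entire.
So the germ continues analytically to 6/5.


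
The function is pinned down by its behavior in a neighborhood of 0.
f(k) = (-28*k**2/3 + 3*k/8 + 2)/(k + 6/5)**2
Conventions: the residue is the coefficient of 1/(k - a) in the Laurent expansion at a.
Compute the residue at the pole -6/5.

At the order-2 pole -6/5 set g(k) = (k - (-6/5))^2*f(k) = -28*k**2/3 + 3*k/8 + 2.
Order-2 pole: residue = g'(a); g'(-6/5) = 911/40, so the residue is 911/40.

The residue is 911/40.


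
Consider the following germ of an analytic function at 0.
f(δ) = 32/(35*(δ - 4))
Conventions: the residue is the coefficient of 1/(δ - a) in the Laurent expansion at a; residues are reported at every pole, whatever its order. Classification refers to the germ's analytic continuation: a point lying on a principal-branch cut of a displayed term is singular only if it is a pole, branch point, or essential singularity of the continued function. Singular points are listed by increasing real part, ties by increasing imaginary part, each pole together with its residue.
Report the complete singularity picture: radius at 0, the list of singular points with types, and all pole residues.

Denominator factor (δ - 4): pole of order 1 at 4, modulus 4.
The radius of convergence is the smallest modulus among the singular points: 4.
At the order-1 pole 4 set g(δ) = (δ - (4))*f(δ) = 32/35.
Simple pole: residue = g(a) at a = 4, which is 32/35.

Radius of convergence at 0: 4.
At 4: a pole of order 1; residue 32/35.


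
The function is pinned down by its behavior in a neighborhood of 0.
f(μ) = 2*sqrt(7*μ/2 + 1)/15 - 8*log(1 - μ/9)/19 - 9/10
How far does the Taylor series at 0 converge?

The radius of convergence is 2/7.

Branch term (-8/19)*log(1 - μ/(9)): its argument vanishes at μ = 9, a logarithmic branch point, modulus 9.
Branch term (2/15)*sqrt(1 - μ/(-2/7)): its argument vanishes at μ = -2/7, a square-root branch point, modulus 2/7.
The radius of convergence is the smallest modulus among the singular points: 2/7.


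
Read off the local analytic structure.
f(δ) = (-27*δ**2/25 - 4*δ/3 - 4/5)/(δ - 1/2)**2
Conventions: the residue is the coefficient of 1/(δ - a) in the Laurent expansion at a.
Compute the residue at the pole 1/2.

The residue is -181/75.

At the order-2 pole 1/2 set g(δ) = (δ - (1/2))^2*f(δ) = -27*δ**2/25 - 4*δ/3 - 4/5.
Order-2 pole: residue = g'(a); g'(1/2) = -181/75, so the residue is -181/75.


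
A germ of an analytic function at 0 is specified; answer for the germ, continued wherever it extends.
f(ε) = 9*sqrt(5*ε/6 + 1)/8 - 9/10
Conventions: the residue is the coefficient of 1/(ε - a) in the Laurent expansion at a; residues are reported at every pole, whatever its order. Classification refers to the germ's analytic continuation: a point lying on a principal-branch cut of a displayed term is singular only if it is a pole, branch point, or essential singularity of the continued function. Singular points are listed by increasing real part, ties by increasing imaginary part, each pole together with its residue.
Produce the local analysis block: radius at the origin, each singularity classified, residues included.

Branch term (9/8)*sqrt(1 - ε/(-6/5)): its argument vanishes at ε = -6/5, a square-root branch point, modulus 6/5.
The radius of convergence is the smallest modulus among the singular points: 6/5.

Radius of convergence at 0: 6/5.
At -6/5: an algebraic (square-root) branch point.


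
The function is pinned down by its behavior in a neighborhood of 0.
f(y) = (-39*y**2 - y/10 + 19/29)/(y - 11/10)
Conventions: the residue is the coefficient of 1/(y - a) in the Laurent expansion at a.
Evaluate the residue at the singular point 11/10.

At the order-1 pole 11/10 set g(y) = (y - (11/10))*f(y) = -39*y**2 - y/10 + 19/29.
Simple pole: residue = g(a) at a = 11/10, which is -13527/290.

The residue is -13527/290.


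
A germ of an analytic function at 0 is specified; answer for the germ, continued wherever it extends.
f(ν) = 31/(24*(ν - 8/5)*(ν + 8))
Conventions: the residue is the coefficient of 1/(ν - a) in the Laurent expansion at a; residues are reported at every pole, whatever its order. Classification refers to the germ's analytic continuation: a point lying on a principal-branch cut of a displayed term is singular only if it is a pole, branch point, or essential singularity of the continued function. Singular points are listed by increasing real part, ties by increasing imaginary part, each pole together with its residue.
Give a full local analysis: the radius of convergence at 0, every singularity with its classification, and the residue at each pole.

Denominator factor (ν + 8): pole of order 1 at -8, modulus 8.
Denominator factor (ν - 8/5): pole of order 1 at 8/5, modulus 8/5.
The radius of convergence is the smallest modulus among the singular points: 8/5.
At the order-1 pole -8 set g(ν) = (ν - (-8))*f(ν) = 31/(24*(ν - 8/5)).
Simple pole: residue = g(a) at a = -8, which is -155/1152.
At the order-1 pole 8/5 set g(ν) = (ν - (8/5))*f(ν) = 31/(24*(ν + 8)).
Simple pole: residue = g(a) at a = 8/5, which is 155/1152.
List the singular points by increasing real part (a conjugate pair: the negative imaginary part first).

Radius of convergence at 0: 8/5.
At -8: a pole of order 1; residue -155/1152.
At 8/5: a pole of order 1; residue 155/1152.


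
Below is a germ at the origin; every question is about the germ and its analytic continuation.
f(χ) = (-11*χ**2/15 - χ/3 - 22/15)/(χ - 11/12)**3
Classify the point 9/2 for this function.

Denominator factors: χ - 11/12 = 43/12 at χ = 9/2 — none vanishes.
So the germ continues analytically to 9/2.

The point is a regular point.


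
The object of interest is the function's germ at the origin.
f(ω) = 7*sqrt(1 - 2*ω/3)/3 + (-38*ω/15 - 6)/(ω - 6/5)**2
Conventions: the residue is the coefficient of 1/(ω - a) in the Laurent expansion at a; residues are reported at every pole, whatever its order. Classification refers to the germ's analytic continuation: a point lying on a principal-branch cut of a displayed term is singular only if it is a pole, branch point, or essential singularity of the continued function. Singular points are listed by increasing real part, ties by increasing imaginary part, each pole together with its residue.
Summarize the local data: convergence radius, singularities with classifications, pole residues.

Radius of convergence at 0: 6/5.
At 6/5: a pole of order 2; residue -38/15.
At 3/2: an algebraic (square-root) branch point.

Denominator factor (ω - 6/5)^2: pole of order 2 at 6/5, modulus 6/5.
Branch term (7/3)*sqrt(1 - ω/(3/2)): its argument vanishes at ω = 3/2, a square-root branch point, modulus 3/2.
The radius of convergence is the smallest modulus among the singular points: 6/5.
The branch term is analytic at 6/5 and contributes nothing to the residue; only the rational part matters.
At the order-2 pole 6/5 set g(ω) = (ω - (6/5))^2*(rational part) = -38*ω/15 - 6.
Order-2 pole: residue = g'(a); g'(6/5) = -38/15, so the residue is -38/15.
List the singular points by increasing real part (a conjugate pair: the negative imaginary part first).


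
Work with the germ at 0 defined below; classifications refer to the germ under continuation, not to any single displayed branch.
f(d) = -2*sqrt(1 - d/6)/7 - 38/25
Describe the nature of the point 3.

The point is a regular point.

There is no denominator, hence no pole anywhere.
Branch term sqrt(1 - d/(6)): argument at 3 is 1/2, nonzero, so 3 is not its branch point (a point on a principal cut is still regular for the continued germ).
So the germ continues analytically to 3.


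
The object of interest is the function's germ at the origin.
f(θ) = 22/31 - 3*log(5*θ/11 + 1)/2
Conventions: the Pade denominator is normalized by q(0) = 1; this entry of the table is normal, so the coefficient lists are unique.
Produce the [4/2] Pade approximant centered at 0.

The Pade approximant has numerator coefficients [22/31, -515/2046, -2995/15004, -25/2662, 125/351384]; denominator coefficients [1, 20/33, 10/121].

Taylor coefficients needed (expand at 0): a_0 = 22/31, a_1 = -15/22, a_2 = 75/484, a_3 = -125/2662, a_4 = 1875/117128, a_5 = -1875/322102, a_6 = 15625/7086244.
Write the denominator as Q(θ) = 1 + q1*θ + q2*θ^2. Requiring Q*f - P = O(θ^7) with deg P <= 4 kills the coefficients of θ^5..θ^6 in Q*f:
  θ^5: a_5 + q1*a_4 + q2*a_3 = 0, i.e. -1875/322102 + (1875/117128)*q1 + (-125/2662)*q2 = 0.
  θ^6: a_6 + q1*a_5 + q2*a_4 = 0, i.e. 15625/7086244 + (-1875/322102)*q1 + (1875/117128)*q2 = 0.
Solving this linear system: q1 = 20/33, q2 = 10/121.
The numerator is Q*f truncated at degree 4: P0 = a_0 = 22/31; P1 = a_1 + q1*a_0 = -515/2046; P2 = a_2 + q1*a_1 + q2*a_0 = -2995/15004; P3 = a_3 + q1*a_2 + q2*a_1 = -25/2662; P4 = a_4 + q1*a_3 + q2*a_2 = 125/351384.


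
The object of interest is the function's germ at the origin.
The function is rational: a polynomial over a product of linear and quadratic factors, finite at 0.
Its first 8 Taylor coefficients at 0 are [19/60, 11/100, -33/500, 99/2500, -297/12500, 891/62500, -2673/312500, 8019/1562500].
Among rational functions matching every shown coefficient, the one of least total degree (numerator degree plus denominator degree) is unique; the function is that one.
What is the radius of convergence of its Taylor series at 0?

The radius of convergence is 5/3.

No rational of total degree below 2 reproduces all 8 coefficients; solving the [1/1] Pade equations on them gives f(β) = (β/2 + 19/36)/(β + 5/3), whose expansion matches every shown term.
Denominator factor (β + 5/3): pole of order 1 at -5/3, modulus 5/3.
The radius of convergence is the smallest modulus among the singular points: 5/3.


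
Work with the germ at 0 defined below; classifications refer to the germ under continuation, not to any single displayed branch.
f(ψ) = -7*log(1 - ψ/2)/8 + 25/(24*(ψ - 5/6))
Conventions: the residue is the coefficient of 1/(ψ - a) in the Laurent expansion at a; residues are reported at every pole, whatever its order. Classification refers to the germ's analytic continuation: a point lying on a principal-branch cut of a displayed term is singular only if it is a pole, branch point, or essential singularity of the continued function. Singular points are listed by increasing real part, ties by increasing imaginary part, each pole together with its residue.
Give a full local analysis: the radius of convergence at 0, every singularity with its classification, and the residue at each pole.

Denominator factor (ψ - 5/6): pole of order 1 at 5/6, modulus 5/6.
Branch term (-7/8)*log(1 - ψ/(2)): its argument vanishes at ψ = 2, a logarithmic branch point, modulus 2.
The radius of convergence is the smallest modulus among the singular points: 5/6.
The branch term is analytic at 5/6 and contributes nothing to the residue; only the rational part matters.
At the order-1 pole 5/6 set g(ψ) = (ψ - (5/6))*(rational part) = 25/24.
Simple pole: residue = g(a) at a = 5/6, which is 25/24.
List the singular points by increasing real part (a conjugate pair: the negative imaginary part first).

Radius of convergence at 0: 5/6.
At 5/6: a pole of order 1; residue 25/24.
At 2: a logarithmic branch point.


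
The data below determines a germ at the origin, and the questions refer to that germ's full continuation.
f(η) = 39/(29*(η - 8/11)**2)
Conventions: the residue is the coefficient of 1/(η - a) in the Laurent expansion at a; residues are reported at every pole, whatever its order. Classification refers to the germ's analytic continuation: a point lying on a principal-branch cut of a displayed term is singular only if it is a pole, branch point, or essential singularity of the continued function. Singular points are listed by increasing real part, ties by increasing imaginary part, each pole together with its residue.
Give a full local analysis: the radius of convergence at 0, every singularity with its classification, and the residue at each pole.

Radius of convergence at 0: 8/11.
At 8/11: a pole of order 2; residue 0.

Denominator factor (η - 8/11)^2: pole of order 2 at 8/11, modulus 8/11.
The radius of convergence is the smallest modulus among the singular points: 8/11.
At the order-2 pole 8/11 set g(η) = (η - (8/11))^2*f(η) = 39/29.
Order-2 pole: residue = g'(a); g'(8/11) = 0, so the residue is 0.


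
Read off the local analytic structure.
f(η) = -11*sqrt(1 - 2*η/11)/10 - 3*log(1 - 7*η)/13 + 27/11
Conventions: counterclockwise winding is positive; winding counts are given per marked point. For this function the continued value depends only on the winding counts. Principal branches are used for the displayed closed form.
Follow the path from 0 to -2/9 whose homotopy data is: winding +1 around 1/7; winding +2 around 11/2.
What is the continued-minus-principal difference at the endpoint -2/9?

Continued minus principal equals -(6/13)*pi*i.

The rational part is single-valued and drops out of the difference; each branch term changes only by its own monodromy.
(-11/10)*sqrt(1 - η/(11/2)): winding +2 is even, the square root returns to the same sheet, contribution 0.
(-3/13)*log(1 - η/(1/7)): each positive loop around 1/7 adds 2*pi*i to the log, so winding +1 contributes (-3/13)*(1)*2*pi*i = -(6/13)*pi*i.
Summing the contributions at η = -2/9 gives -(6/13)*pi*i.


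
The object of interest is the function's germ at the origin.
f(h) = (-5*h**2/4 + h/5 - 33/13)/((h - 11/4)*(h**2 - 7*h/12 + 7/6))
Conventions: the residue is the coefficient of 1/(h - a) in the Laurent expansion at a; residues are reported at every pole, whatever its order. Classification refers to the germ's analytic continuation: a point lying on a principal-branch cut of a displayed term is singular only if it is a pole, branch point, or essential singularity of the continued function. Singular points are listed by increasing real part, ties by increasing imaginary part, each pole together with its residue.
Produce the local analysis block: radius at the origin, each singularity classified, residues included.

Denominator factor (h**2 - 7*h/12 + 7/6): discriminant -623/144, complex-conjugate roots (7/24) + ((1/24)*sqrt(623))*i and (7/24) - ((1/24)*sqrt(623))*i; poles of order 1, moduli (1/6)*sqrt(42) and (1/6)*sqrt(42).
Denominator factor (h - 11/4): pole of order 1 at 11/4, modulus 11/4.
The radius of convergence is the smallest modulus among the singular points: (1/6)*sqrt(42).
The factor h**2 - 7*h/12 + 7/6 splits as (h - a)(h - a') with a = (7/24) - ((1/24)*sqrt(623))*i, a' = (7/24) + ((1/24)*sqrt(623))*i. At the order-1 pole a set g(h) = (h - a)*f(h) = [(-5*h**2/4 + h/5 - 33/13)/(h - 11/4)] / (h - a').
Simple pole: residue = g(a) at a = (7/24) - ((1/24)*sqrt(623))*i, which is (10547/59280) + ((49169/7386288)*sqrt(623))*i.
The factor h**2 - 7*h/12 + 7/6 splits as (h - a)(h - a') with a = (7/24) + ((1/24)*sqrt(623))*i, a' = (7/24) - ((1/24)*sqrt(623))*i. At the order-1 pole a set g(h) = (h - a)*f(h) = [(-5*h**2/4 + h/5 - 33/13)/(h - 11/4)] / (h - a').
Simple pole: residue = g(a) at a = (7/24) + ((1/24)*sqrt(623))*i, which is (10547/59280) - ((49169/7386288)*sqrt(623))*i.
At the order-1 pole 11/4 set g(h) = (h - (11/4))*f(h) = (-5*h**2/4 + h/5 - 33/13)/(h**2 - 7*h/12 + 7/6).
Simple pole: residue = g(a) at a = 11/4, which is -47597/29640.
List the singular points by increasing real part (a conjugate pair: the negative imaginary part first).

Radius of convergence at 0: (1/6)*sqrt(42).
At (7/24) - ((1/24)*sqrt(623))*i: a pole of order 1; residue (10547/59280) + ((49169/7386288)*sqrt(623))*i.
At (7/24) + ((1/24)*sqrt(623))*i: a pole of order 1; residue (10547/59280) - ((49169/7386288)*sqrt(623))*i.
At 11/4: a pole of order 1; residue -47597/29640.


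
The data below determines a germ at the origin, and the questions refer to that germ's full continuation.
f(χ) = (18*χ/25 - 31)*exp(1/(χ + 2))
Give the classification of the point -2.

The point is an essential singularity.

The exponent 1/(χ - (-2)) has a pole at -2, so exp(1/(χ - (-2))) takes every nonzero value near it: an essential singularity (not a pole of any order).


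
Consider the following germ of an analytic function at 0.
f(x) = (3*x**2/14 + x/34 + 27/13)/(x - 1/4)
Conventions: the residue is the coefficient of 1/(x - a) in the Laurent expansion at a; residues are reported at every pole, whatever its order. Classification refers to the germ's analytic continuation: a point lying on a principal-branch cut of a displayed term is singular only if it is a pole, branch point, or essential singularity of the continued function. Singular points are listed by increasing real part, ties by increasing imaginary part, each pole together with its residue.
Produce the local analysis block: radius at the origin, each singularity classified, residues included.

Radius of convergence at 0: 1/4.
At 1/4: a pole of order 1; residue 103843/49504.

Denominator factor (x - 1/4): pole of order 1 at 1/4, modulus 1/4.
The radius of convergence is the smallest modulus among the singular points: 1/4.
At the order-1 pole 1/4 set g(x) = (x - (1/4))*f(x) = 3*x**2/14 + x/34 + 27/13.
Simple pole: residue = g(a) at a = 1/4, which is 103843/49504.


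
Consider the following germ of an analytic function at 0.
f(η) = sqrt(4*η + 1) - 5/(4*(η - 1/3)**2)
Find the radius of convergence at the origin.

Denominator factor (η - 1/3)^2: pole of order 2 at 1/3, modulus 1/3.
Branch term (1)*sqrt(1 - η/(-1/4)): its argument vanishes at η = -1/4, a square-root branch point, modulus 1/4.
The radius of convergence is the smallest modulus among the singular points: 1/4.

The radius of convergence is 1/4.


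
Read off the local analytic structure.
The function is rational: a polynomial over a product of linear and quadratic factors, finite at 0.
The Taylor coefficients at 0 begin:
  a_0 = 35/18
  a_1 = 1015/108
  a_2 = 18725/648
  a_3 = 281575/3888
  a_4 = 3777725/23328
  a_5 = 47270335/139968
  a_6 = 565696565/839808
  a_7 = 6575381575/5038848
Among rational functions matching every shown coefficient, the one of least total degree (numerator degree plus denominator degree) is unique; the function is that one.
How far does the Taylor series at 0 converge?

The radius of convergence is 6/11.

No rational of total degree below 4 reproduces all 8 coefficients; solving the [0/4] Pade equations on them gives f(φ) = 35/(33*(φ - 1)**3*(φ - 6/11)), whose expansion matches every shown term.
Denominator factor (φ - 6/11): pole of order 1 at 6/11, modulus 6/11.
Denominator factor (φ - 1)^3: pole of order 3 at 1, modulus 1.
The radius of convergence is the smallest modulus among the singular points: 6/11.


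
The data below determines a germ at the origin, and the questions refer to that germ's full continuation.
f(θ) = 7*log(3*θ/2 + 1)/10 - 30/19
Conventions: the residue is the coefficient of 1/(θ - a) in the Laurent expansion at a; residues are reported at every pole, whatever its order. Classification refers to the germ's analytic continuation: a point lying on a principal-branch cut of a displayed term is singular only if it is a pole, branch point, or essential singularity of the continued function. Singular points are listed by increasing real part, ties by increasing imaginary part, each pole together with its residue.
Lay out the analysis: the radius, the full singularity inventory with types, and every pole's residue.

Branch term (7/10)*log(1 - θ/(-2/3)): its argument vanishes at θ = -2/3, a logarithmic branch point, modulus 2/3.
The radius of convergence is the smallest modulus among the singular points: 2/3.

Radius of convergence at 0: 2/3.
At -2/3: a logarithmic branch point.


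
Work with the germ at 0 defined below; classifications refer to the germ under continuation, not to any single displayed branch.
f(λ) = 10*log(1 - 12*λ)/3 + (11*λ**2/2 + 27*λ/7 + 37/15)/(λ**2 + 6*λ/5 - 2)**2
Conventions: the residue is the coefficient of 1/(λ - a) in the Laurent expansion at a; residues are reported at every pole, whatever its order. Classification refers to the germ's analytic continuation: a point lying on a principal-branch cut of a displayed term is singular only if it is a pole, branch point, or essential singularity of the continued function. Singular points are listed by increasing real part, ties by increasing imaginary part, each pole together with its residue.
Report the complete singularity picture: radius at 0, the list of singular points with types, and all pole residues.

Radius of convergence at 0: 1/12.
At -3/5 - (1/5)*sqrt(59): a pole of order 2; residue -(28475/292404)*sqrt(59).
At 1/12: a logarithmic branch point.
At -3/5 + (1/5)*sqrt(59): a pole of order 2; residue (28475/292404)*sqrt(59).

Denominator factor (λ**2 + 6*λ/5 - 2)^2: discriminant 236/25, real irrational roots -3/5 + (1/5)*sqrt(59) and -3/5 - (1/5)*sqrt(59); poles of order 2, moduli -3/5 + (1/5)*sqrt(59) and 3/5 + (1/5)*sqrt(59).
Branch term (10/3)*log(1 - λ/(1/12)): its argument vanishes at λ = 1/12, a logarithmic branch point, modulus 1/12.
The radius of convergence is the smallest modulus among the singular points: 1/12.
The branch term is analytic at -3/5 - (1/5)*sqrt(59) and contributes nothing to the residue; only the rational part matters.
The factor λ**2 + 6*λ/5 - 2 splits as (λ - a)(λ - a') with a = -3/5 - (1/5)*sqrt(59), a' = -3/5 + (1/5)*sqrt(59). At the order-2 pole a set g(λ) = (λ - a)^2*(rational part) = [11*λ**2/2 + 27*λ/7 + 37/15] / (λ - a')^2.
Order-2 pole: residue = g'(a); g'(-3/5 - (1/5)*sqrt(59)) = -(28475/292404)*sqrt(59), so the residue is -(28475/292404)*sqrt(59).
The branch term is analytic at -3/5 + (1/5)*sqrt(59) and contributes nothing to the residue; only the rational part matters.
The factor λ**2 + 6*λ/5 - 2 splits as (λ - a)(λ - a') with a = -3/5 + (1/5)*sqrt(59), a' = -3/5 - (1/5)*sqrt(59). At the order-2 pole a set g(λ) = (λ - a)^2*(rational part) = [11*λ**2/2 + 27*λ/7 + 37/15] / (λ - a')^2.
Order-2 pole: residue = g'(a); g'(-3/5 + (1/5)*sqrt(59)) = (28475/292404)*sqrt(59), so the residue is (28475/292404)*sqrt(59).
List the singular points by increasing real part (a conjugate pair: the negative imaginary part first).


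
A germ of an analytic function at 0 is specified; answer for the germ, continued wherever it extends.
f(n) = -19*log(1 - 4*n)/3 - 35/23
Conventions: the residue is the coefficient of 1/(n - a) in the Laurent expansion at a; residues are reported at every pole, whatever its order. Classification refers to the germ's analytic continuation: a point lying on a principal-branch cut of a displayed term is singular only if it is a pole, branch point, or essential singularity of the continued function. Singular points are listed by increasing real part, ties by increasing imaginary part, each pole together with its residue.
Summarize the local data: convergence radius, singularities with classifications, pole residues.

Branch term (-19/3)*log(1 - n/(1/4)): its argument vanishes at n = 1/4, a logarithmic branch point, modulus 1/4.
The radius of convergence is the smallest modulus among the singular points: 1/4.

Radius of convergence at 0: 1/4.
At 1/4: a logarithmic branch point.


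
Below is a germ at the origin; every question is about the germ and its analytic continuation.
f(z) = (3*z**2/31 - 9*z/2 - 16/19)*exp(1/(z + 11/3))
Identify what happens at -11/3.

The point is an essential singularity.

The exponent 1/(z - (-11/3)) has a pole at -11/3, so exp(1/(z - (-11/3))) takes every nonzero value near it: an essential singularity (not a pole of any order).


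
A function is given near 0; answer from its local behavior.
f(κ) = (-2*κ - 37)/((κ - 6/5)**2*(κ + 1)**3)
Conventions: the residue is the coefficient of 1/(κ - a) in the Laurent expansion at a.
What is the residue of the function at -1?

The residue is -71125/14641.

At the order-3 pole -1 set g(κ) = (κ - (-1))^3*f(κ) = (-2*κ - 37)/(κ - 6/5)**2.
Order-3 pole: residue = g''(a)/2; g''(-1) = -142250/14641, so the residue is -71125/14641.


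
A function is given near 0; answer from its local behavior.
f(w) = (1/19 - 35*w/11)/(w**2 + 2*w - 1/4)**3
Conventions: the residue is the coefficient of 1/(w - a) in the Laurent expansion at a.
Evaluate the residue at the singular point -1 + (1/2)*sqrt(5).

The factor w**2 + 2*w - 1/4 splits as (w - a)(w - a') with a = -1 + (1/2)*sqrt(5), a' = -1 - (1/2)*sqrt(5). At the order-3 pole a set g(w) = (w - a)^3*f(w) = [1/19 - 35*w/11] / (w - a')^3.
Order-3 pole: residue = g''(a)/2; g''(-1 + (1/2)*sqrt(5)) = (8112/26125)*sqrt(5), so the residue is (4056/26125)*sqrt(5).

The residue is (4056/26125)*sqrt(5).
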